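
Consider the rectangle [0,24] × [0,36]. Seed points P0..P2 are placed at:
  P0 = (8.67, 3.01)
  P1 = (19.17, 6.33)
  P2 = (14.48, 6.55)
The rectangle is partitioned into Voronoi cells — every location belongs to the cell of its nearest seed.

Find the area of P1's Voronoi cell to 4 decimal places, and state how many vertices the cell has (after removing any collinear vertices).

Area of P1's cell: 238.7786 (4 vertices)

1. box [0,24]×[0,36]: [(0, 0) (24, 0) (24, 36) (0, 36)]
2. ⊥bis P1·P0 via (13.92,4.67): [(15.3966, 0) (24, 0) (24, 36) (4.0138, 36)]  |A|=514.6135
3. ⊥bis P1·P2 via (16.825,6.44): [(16.5229, 0) (24, 0) (24, 36) (18.2116, 36)]  |A|=238.7786
4. canonical 4-gon: [(16.5229, 0) (24, 0) (24, 36) (18.2116, 36)]
5. shoelace: 238.7786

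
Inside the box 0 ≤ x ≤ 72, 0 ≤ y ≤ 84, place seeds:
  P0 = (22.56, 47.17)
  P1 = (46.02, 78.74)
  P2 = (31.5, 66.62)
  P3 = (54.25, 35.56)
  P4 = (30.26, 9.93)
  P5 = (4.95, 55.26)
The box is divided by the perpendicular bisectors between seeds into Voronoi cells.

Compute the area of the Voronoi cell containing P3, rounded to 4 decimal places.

Area of P3's cell: 1555.3910

1. box [0,72]×[0,84]: [(0, 0) (72, 0) (72, 84) (0, 84)]
2. ⊥bis P3·P0 via (38.405,41.365): [(23.2505, 0) (72, 0) (72, 84) (54.0248, 84)]  |A|=2802.4383
3. ⊥bis P3·P1 via (50.135,57.15): [(43.7416, 55.9314) (23.2505, 0) (72, 0) (72, 61.3174)]  |A|=2229.6826
4. ⊥bis P3·P2 via (42.875,51.09): [(51.5051, 57.4111) (41.6352, 50.1819) (23.2505, 0) (72, 0) (72, 61.3174)]  |A|=2208.9227
5. ⊥bis P3·P4 via (42.255,22.745): [(51.5051, 57.4111) (41.6352, 50.1819) (34.3084, 30.1831) (66.5549, 0) (72, 0) (72, 61.3174)]  |A|=1555.391
6. ⊥bis P3·P5 via (29.6,45.41): [(51.5051, 57.4111) (41.6352, 50.1819) (34.3084, 30.1831) (66.5549, 0) (72, 0) (72, 61.3174)]  |A|=1555.391
7. canonical 6-gon: [(51.5051, 57.4111) (41.6352, 50.1819) (34.3084, 30.1831) (66.5549, 0) (72, 0) (72, 61.3174)]
8. shoelace: 1555.391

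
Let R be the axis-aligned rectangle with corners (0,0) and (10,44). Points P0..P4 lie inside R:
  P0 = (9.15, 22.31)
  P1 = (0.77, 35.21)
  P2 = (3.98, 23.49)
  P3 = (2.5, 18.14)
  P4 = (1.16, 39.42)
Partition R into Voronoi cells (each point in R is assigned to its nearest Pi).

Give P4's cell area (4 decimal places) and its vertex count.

1. box [0,10]×[0,44]: [(0, 0) (10, 0) (10, 44) (0, 44)]
2. ⊥bis P4·P0 via (5.155,30.865): [(0, 28.4577) (10, 33.1275) (10, 44) (0, 44)]  |A|=132.0738
3. ⊥bis P4·P1 via (0.965,37.315): [(0, 37.4044) (10, 36.478) (10, 44) (0, 44)]  |A|=70.5879
4. ⊥bis P4·P2 via (2.57,31.455): [(0, 37.4044) (10, 36.478) (10, 44) (0, 44)]  |A|=70.5879
5. ⊥bis P4·P3 via (1.83,28.78): [(0, 37.4044) (10, 36.478) (10, 44) (0, 44)]  |A|=70.5879
6. canonical 4-gon: [(0, 37.4044) (10, 36.478) (10, 44) (0, 44)]
7. shoelace: 70.5879

Area of P4's cell: 70.5879 (4 vertices)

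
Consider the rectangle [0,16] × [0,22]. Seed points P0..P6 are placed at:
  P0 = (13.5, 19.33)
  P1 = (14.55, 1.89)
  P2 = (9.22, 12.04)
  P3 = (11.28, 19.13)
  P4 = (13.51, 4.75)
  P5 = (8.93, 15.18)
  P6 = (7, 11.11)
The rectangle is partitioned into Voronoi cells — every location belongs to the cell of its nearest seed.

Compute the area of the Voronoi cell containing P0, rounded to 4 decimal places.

1. box [0,16]×[0,22]: [(0, 0) (16, 0) (16, 22) (0, 22)]
2. ⊥bis P0·P1 via (14.025,10.61): [(0, 9.7656) (16, 10.7289) (16, 22) (0, 22)]  |A|=188.0439
3. ⊥bis P0·P2 via (11.36,15.685): [(16, 12.9608) (16, 22) (0.6038, 22)]  |A|=69.5842
4. ⊥bis P0·P3 via (12.39,19.23): [(12.7847, 14.8485) (16, 12.9608) (16, 22) (12.1405, 22)]  |A|=28.3324
5. ⊥bis P0·P4 via (13.505,12.04): [(12.7847, 14.8485) (16, 12.9608) (16, 22) (12.1405, 22)]  |A|=28.3324
6. ⊥bis P0·P5 via (11.215,17.255): [(12.7169, 15.6011) (14.1033, 14.0744) (16, 12.9608) (16, 22) (12.1405, 22)]  |A|=27.8625
7. ⊥bis P0·P6 via (10.25,15.22): [(12.7169, 15.6011) (14.1033, 14.0744) (16, 12.9608) (16, 22) (12.1405, 22)]  |A|=27.8625
8. canonical 5-gon: [(12.7169, 15.6011) (14.1033, 14.0744) (16, 12.9608) (16, 22) (12.1405, 22)]
9. shoelace: 27.8625

Area of P0's cell: 27.8625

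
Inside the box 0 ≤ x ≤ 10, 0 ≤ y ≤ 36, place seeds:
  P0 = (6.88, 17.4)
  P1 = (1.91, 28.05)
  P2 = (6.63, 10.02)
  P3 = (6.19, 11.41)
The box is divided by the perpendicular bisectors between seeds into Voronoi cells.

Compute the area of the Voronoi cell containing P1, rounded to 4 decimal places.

Area of P1's cell: 129.9267

1. box [0,10]×[0,36]: [(0, 0) (10, 0) (10, 36) (0, 36)]
2. ⊥bis P1·P0 via (4.395,22.725): [(0, 20.674) (10, 25.3407) (10, 36) (0, 36)]  |A|=129.9267
3. ⊥bis P1·P2 via (4.27,19.035): [(0, 20.674) (10, 25.3407) (10, 36) (0, 36)]  |A|=129.9267
4. ⊥bis P1·P3 via (4.05,19.73): [(0, 20.674) (10, 25.3407) (10, 36) (0, 36)]  |A|=129.9267
5. canonical 4-gon: [(0, 20.674) (10, 25.3407) (10, 36) (0, 36)]
6. shoelace: 129.9267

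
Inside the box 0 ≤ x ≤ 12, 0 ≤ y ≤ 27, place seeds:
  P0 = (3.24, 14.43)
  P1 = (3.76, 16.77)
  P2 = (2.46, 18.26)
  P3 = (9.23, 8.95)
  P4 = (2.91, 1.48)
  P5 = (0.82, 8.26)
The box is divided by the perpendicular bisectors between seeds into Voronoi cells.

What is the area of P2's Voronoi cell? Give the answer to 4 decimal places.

Area of P2's cell: 82.8690

1. box [0,12]×[0,27]: [(0, 0) (12, 0) (12, 27) (0, 27)]
2. ⊥bis P2·P0 via (2.85,16.345): [(0, 15.7646) (12, 18.2084) (12, 27) (0, 27)]  |A|=120.1618
3. ⊥bis P2·P1 via (3.11,17.515): [(0, 15.7646) (1.4398, 16.0578) (12, 25.2714) (12, 27) (0, 27)]  |A|=82.869
4. ⊥bis P2·P3 via (5.845,13.605): [(0, 15.7646) (1.4398, 16.0578) (12, 25.2714) (12, 27) (0, 27)]  |A|=82.869
5. ⊥bis P2·P4 via (2.685,9.87): [(0, 15.7646) (1.4398, 16.0578) (12, 25.2714) (12, 27) (0, 27)]  |A|=82.869
6. ⊥bis P2·P5 via (1.64,13.26): [(0, 15.7646) (1.4398, 16.0578) (12, 25.2714) (12, 27) (0, 27)]  |A|=82.869
7. canonical 5-gon: [(0, 15.7646) (1.4398, 16.0578) (12, 25.2714) (12, 27) (0, 27)]
8. shoelace: 82.869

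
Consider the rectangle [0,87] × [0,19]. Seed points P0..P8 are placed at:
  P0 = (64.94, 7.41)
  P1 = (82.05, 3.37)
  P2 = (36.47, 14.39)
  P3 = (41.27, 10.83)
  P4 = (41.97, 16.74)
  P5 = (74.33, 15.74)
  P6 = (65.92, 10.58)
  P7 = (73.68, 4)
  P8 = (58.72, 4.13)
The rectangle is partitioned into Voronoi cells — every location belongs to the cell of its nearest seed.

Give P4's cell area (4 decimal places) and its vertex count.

1. box [0,87]×[0,19]: [(0, 0) (87, 0) (87, 19) (0, 19)]
2. ⊥bis P4·P0 via (53.455,12.075): [(0, 0) (48.5504, 0) (56.2678, 19) (0, 19)]  |A|=995.7725
3. ⊥bis P4·P1 via (62.01,10.055): [(0, 0) (48.5504, 0) (56.2678, 19) (0, 19)]  |A|=995.7725
4. ⊥bis P4·P2 via (39.22,15.565): [(45.8705, 0) (48.5504, 0) (56.2678, 19) (37.7523, 19)]  |A|=201.3558
5. ⊥bis P4·P3 via (41.62,13.785): [(39.8932, 13.9895) (53.5744, 12.3691) (56.2678, 19) (37.7523, 19)]  |A|=93.9277
6. ⊥bis P4·P5 via (58.15,16.24): [(39.8932, 13.9895) (53.5744, 12.3691) (56.2678, 19) (37.7523, 19)]  |A|=93.9277
7. ⊥bis P4·P6 via (53.945,13.66): [(39.8932, 13.9895) (53.5744, 12.3691) (53.6795, 12.6277) (55.3185, 19) (37.7523, 19)]  |A|=90.9029
8. ⊥bis P4·P7 via (57.825,10.37): [(39.8932, 13.9895) (53.5744, 12.3691) (53.6795, 12.6277) (55.3185, 19) (37.7523, 19)]  |A|=90.9029
9. ⊥bis P4·P8 via (50.345,10.435): [(39.8932, 13.9895) (51.9462, 12.5619) (54.5532, 16.0249) (55.3185, 19) (37.7523, 19)]  |A|=87.7669
10. canonical 5-gon: [(39.8932, 13.9895) (51.9462, 12.5619) (54.5532, 16.0249) (55.3185, 19) (37.7523, 19)]
11. shoelace: 87.7669

Area of P4's cell: 87.7669 (5 vertices)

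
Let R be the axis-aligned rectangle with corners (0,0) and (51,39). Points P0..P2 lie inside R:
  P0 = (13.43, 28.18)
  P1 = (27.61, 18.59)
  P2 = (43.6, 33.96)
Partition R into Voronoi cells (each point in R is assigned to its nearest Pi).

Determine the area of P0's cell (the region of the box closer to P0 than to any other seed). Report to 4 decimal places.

Area of P0's cell: 688.1972

1. box [0,51]×[0,39]: [(0, 0) (51, 0) (51, 39) (0, 39)]
2. ⊥bis P0·P1 via (20.52,23.385): [(0, 0) (4.7046, 0) (31.0805, 39) (0, 39)]  |A|=697.8097
3. ⊥bis P0·P2 via (28.515,31.07): [(0, 0) (4.7046, 0) (27.8974, 34.2935) (26.9958, 39) (0, 39)]  |A|=688.1972
4. canonical 5-gon: [(0, 0) (4.7046, 0) (27.8974, 34.2935) (26.9958, 39) (0, 39)]
5. shoelace: 688.1972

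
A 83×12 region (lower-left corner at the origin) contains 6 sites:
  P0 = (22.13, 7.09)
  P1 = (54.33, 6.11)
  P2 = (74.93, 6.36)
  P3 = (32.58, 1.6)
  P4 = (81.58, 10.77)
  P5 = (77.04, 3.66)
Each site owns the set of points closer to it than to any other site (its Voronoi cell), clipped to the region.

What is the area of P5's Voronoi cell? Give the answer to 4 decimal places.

Area of P5's cell: 59.2591

1. box [0,83]×[0,12]: [(0, 0) (83, 0) (83, 12) (0, 12)]
2. ⊥bis P5·P0 via (49.585,5.375): [(49.2492, 0) (83, 0) (83, 12) (49.9988, 12)]  |A|=400.5115
3. ⊥bis P5·P1 via (65.685,4.885): [(65.158, 0) (83, 0) (83, 12) (66.4526, 12)]  |A|=206.3365
4. ⊥bis P5·P2 via (75.985,5.01): [(69.5741, 0) (83, 0) (83, 10.4921)]  |A|=70.4329
5. ⊥bis P5·P3 via (54.81,2.63): [(69.5741, 0) (83, 0) (83, 10.4921)]  |A|=70.4329
6. ⊥bis P5·P4 via (79.31,7.215): [(79.0329, 7.3919) (69.5741, 0) (83, 0) (83, 4.8588)]  |A|=59.2591
7. canonical 4-gon: [(79.0329, 7.3919) (69.5741, 0) (83, 0) (83, 4.8588)]
8. shoelace: 59.2591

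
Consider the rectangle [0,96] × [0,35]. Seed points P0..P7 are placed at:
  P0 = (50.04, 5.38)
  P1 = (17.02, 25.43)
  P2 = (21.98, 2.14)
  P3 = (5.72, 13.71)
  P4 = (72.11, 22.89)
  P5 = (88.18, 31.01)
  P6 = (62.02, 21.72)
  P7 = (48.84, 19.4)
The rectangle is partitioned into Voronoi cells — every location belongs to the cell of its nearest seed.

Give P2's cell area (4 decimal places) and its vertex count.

Area of P2's cell: 326.8228 (5 vertices)

1. box [0,96]×[0,35]: [(0, 0) (96, 0) (96, 35) (0, 35)]
2. ⊥bis P2·P0 via (36.01,3.76): [(0, 0) (36.4442, 0) (32.4028, 35) (0, 35)]  |A|=1204.822
3. ⊥bis P2·P1 via (19.5,13.785): [(0, 9.6321) (0, 0) (36.4442, 0) (34.484, 16.9761)]  |A|=475.417
4. ⊥bis P2·P3 via (13.85,7.925): [(17.7554, 13.4135) (8.2109, 0) (36.4442, 0) (34.484, 16.9761)]  |A|=334.8378
5. ⊥bis P2·P4 via (47.045,12.515): [(17.7554, 13.4135) (8.2109, 0) (36.4442, 0) (34.484, 16.9761)]  |A|=334.8378
6. ⊥bis P2·P5 via (55.08,16.575): [(17.7554, 13.4135) (8.2109, 0) (36.4442, 0) (34.484, 16.9761)]  |A|=334.8378
7. ⊥bis P2·P6 via (42,11.93): [(17.7554, 13.4135) (8.2109, 0) (36.4442, 0) (34.484, 16.9761)]  |A|=334.8378
8. ⊥bis P2·P7 via (35.41,10.77): [(31.7906, 16.4025) (17.7554, 13.4135) (8.2109, 0) (36.4442, 0) (35.1547, 11.1673)]  |A|=326.8228
9. canonical 5-gon: [(31.7906, 16.4025) (17.7554, 13.4135) (8.2109, 0) (36.4442, 0) (35.1547, 11.1673)]
10. shoelace: 326.8228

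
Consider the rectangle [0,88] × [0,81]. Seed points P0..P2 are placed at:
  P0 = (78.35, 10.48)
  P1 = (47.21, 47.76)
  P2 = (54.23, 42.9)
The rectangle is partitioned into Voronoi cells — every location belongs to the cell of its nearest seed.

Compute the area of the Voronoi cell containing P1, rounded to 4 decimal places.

Area of P1's cell: 3837.4685

1. box [0,88]×[0,81]: [(0, 0) (88, 0) (88, 81) (0, 81)]
2. ⊥bis P1·P0 via (62.78,29.12): [(0, 0) (27.9183, 0) (88, 50.1863) (88, 81) (0, 81)]  |A|=5620.3614
3. ⊥bis P1·P2 via (50.72,45.33): [(0, 0) (19.3377, 0) (75.4146, 81) (0, 81)]  |A|=3837.4685
4. canonical 4-gon: [(0, 0) (19.3377, 0) (75.4146, 81) (0, 81)]
5. shoelace: 3837.4685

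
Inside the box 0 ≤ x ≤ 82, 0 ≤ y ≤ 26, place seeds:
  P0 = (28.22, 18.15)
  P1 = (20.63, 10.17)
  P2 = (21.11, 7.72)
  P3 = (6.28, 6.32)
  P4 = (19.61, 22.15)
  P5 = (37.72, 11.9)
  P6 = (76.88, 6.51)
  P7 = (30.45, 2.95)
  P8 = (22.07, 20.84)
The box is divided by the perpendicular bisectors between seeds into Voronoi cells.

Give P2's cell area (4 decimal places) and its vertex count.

Area of P2's cell: 101.7684 (5 vertices)

1. box [0,82]×[0,26]: [(0, 0) (82, 0) (82, 26) (0, 26)]
2. ⊥bis P2·P0 via (24.665,12.935): [(0, 0) (43.64, 0) (5.4993, 26) (0, 26)]  |A|=638.8109
3. ⊥bis P2·P1 via (20.87,8.945): [(0, 4.8562) (0, 0) (43.64, 0) (28.3643, 10.4133)]  |A|=296.0883
4. ⊥bis P2·P3 via (13.695,7.02): [(13.6469, 7.5299) (14.3577, 0) (43.64, 0) (28.3643, 10.4133)]  |A|=208.8967
5. ⊥bis P2·P4 via (20.36,14.935): [(13.6469, 7.5299) (14.3577, 0) (43.64, 0) (28.3643, 10.4133)]  |A|=208.8967
6. ⊥bis P2·P5 via (29.415,9.81): [(13.6469, 7.5299) (14.3577, 0) (31.8837, 0) (29.4493, 9.6736) (28.3643, 10.4133)]  |A|=152.0342
7. ⊥bis P2·P6 via (48.995,7.115): [(13.6469, 7.5299) (14.3577, 0) (31.8837, 0) (29.4493, 9.6736) (28.3643, 10.4133)]  |A|=152.0342
8. ⊥bis P2·P7 via (25.78,5.335): [(13.6469, 7.5299) (14.3577, 0) (23.0554, 0) (28.3711, 10.4086) (28.3643, 10.4133)]  |A|=101.7684
9. ⊥bis P2·P8 via (21.59,14.28): [(13.6469, 7.5299) (14.3577, 0) (23.0554, 0) (28.3711, 10.4086) (28.3643, 10.4133)]  |A|=101.7684
10. canonical 5-gon: [(13.6469, 7.5299) (14.3577, 0) (23.0554, 0) (28.3711, 10.4086) (28.3643, 10.4133)]
11. shoelace: 101.7684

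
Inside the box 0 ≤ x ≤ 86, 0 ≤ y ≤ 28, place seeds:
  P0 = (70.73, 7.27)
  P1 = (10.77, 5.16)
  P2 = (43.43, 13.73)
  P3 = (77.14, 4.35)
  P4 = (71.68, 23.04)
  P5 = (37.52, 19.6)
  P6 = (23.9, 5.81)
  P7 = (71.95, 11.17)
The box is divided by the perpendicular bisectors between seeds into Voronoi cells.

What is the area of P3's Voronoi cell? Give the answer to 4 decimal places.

1. box [0,86]×[0,28]: [(0, 0) (86, 0) (86, 28) (0, 28)]
2. ⊥bis P3·P0 via (73.935,5.81): [(71.2883, 0) (86, 0) (86, 28) (84.0434, 28)]  |A|=233.356
3. ⊥bis P3·P1 via (43.955,4.755): [(71.2883, 0) (86, 0) (86, 28) (84.0434, 28)]  |A|=233.356
4. ⊥bis P3·P2 via (60.285,9.04): [(71.2883, 0) (86, 0) (86, 28) (84.0434, 28)]  |A|=233.356
5. ⊥bis P3·P4 via (74.41,13.695): [(78.0054, 14.7453) (71.2883, 0) (86, 0) (86, 17.0808)]  |A|=176.7417
6. ⊥bis P3·P5 via (57.33,11.975): [(78.0054, 14.7453) (71.2883, 0) (86, 0) (86, 17.0808)]  |A|=176.7417
7. ⊥bis P3·P6 via (50.52,5.08): [(78.0054, 14.7453) (71.2883, 0) (86, 0) (86, 17.0808)]  |A|=176.7417
8. ⊥bis P3·P7 via (74.545,7.76): [(74.971, 8.0842) (71.2883, 0) (86, 0) (86, 16.4772)]  |A|=150.3297
9. canonical 4-gon: [(74.971, 8.0842) (71.2883, 0) (86, 0) (86, 16.4772)]
10. shoelace: 150.3297

Area of P3's cell: 150.3297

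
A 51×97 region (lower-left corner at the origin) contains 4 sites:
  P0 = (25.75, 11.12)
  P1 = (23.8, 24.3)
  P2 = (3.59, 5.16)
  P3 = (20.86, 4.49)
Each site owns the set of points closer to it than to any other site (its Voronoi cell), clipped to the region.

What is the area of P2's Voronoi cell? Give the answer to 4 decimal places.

1. box [0,51]×[0,97]: [(0, 0) (51, 0) (51, 97) (0, 97)]
2. ⊥bis P2·P0 via (14.67,8.14): [(0, 62.6848) (0, 0) (16.8593, 0)]  |A|=528.4105
3. ⊥bis P2·P1 via (13.695,14.73): [(12.5813, 15.9059) (0, 29.1906) (0, 0) (16.8593, 0)]  |A|=317.7095
4. ⊥bis P2·P3 via (12.225,4.825): [(12.6456, 15.6669) (12.5813, 15.9059) (0, 29.1906) (0, 0) (12.0378, 0)]  |A|=279.9408
5. canonical 5-gon: [(12.6456, 15.6669) (12.5813, 15.9059) (0, 29.1906) (0, 0) (12.0378, 0)]
6. shoelace: 279.9408

Area of P2's cell: 279.9408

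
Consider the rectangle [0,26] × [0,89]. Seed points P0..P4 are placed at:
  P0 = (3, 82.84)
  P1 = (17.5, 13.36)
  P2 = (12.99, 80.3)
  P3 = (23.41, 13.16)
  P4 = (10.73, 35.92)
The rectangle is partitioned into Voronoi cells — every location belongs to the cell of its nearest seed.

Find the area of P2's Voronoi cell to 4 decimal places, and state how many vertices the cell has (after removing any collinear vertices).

1. box [0,26]×[0,89]: [(0, 0) (26, 0) (26, 89) (0, 89)]
2. ⊥bis P2·P0 via (7.995,81.57): [(0, 50.1251) (0, 0) (26, 0) (26, 89) (9.8841, 89)]  |A|=2121.8781
3. ⊥bis P2·P1 via (15.245,46.83): [(0, 50.1251) (0, 45.8029) (26, 47.5546) (26, 89) (9.8841, 89)]  |A|=908.2307
4. ⊥bis P2·P3 via (18.2,46.73): [(0, 50.1251) (0, 45.8029) (21.6055, 47.2585) (26, 47.9405) (26, 89) (9.8841, 89)]  |A|=907.3827
5. ⊥bis P2·P4 via (11.86,58.11): [(2.1558, 58.6042) (26, 57.3899) (26, 89) (9.8841, 89)]  |A|=621.7856
6. canonical 4-gon: [(2.1558, 58.6042) (26, 57.3899) (26, 89) (9.8841, 89)]
7. shoelace: 621.7856

Area of P2's cell: 621.7856 (4 vertices)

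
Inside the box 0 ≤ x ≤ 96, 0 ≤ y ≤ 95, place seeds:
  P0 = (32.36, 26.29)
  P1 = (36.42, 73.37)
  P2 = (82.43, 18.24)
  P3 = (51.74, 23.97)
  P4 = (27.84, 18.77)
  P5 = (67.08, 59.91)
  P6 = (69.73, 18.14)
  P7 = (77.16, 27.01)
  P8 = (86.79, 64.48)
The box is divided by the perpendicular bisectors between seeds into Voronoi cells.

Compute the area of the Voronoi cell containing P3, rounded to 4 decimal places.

1. box [0,96]×[0,95]: [(0, 0) (96, 0) (96, 95) (0, 95)]
2. ⊥bis P3·P0 via (42.05,25.13): [(39.0417, 0) (96, 0) (96, 95) (50.4142, 95)]  |A|=4870.8461
3. ⊥bis P3·P1 via (44.08,48.67): [(44.8984, 48.9238) (39.0417, 0) (96, 0) (96, 64.7715)]  |A|=3048.2735
4. ⊥bis P3·P2 via (67.085,21.105): [(73.9617, 57.937) (44.8984, 48.9238) (39.0417, 0) (63.1446, 0)]  |A|=1382.776
5. ⊥bis P3·P4 via (39.79,21.37): [(73.9617, 57.937) (44.8984, 48.9238) (40.9575, 16.0039) (44.4395, 0) (63.1446, 0)]  |A|=1339.5824
6. ⊥bis P3·P5 via (59.41,41.94): [(70.1214, 37.3681) (44.8084, 48.1723) (40.9575, 16.0039) (44.4395, 0) (63.1446, 0)]  |A|=1047.9917
7. ⊥bis P3·P6 via (60.735,21.055): [(66.5198, 38.9054) (44.8084, 48.1723) (40.9575, 16.0039) (44.4395, 0) (53.9117, 0)]  |A|=795.7317
8. ⊥bis P3·P7 via (64.45,25.49): [(63.836, 30.624) (62.648, 40.5579) (44.8084, 48.1723) (40.9575, 16.0039) (44.4395, 0) (53.9117, 0)]  |A|=777.4825
9. ⊥bis P3·P8 via (69.265,44.225): [(63.836, 30.624) (62.648, 40.5579) (44.8084, 48.1723) (40.9575, 16.0039) (44.4395, 0) (53.9117, 0)]  |A|=777.4825
10. canonical 6-gon: [(63.836, 30.624) (62.648, 40.5579) (44.8084, 48.1723) (40.9575, 16.0039) (44.4395, 0) (53.9117, 0)]
11. shoelace: 777.4825

Area of P3's cell: 777.4825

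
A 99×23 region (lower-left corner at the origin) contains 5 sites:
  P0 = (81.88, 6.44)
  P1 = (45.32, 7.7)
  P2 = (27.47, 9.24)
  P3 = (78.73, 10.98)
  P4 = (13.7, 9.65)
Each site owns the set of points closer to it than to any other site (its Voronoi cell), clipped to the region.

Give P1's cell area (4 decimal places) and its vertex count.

Area of P1's cell: 578.6002 (4 vertices)

1. box [0,99]×[0,23]: [(0, 0) (99, 0) (99, 23) (0, 23)]
2. ⊥bis P1·P0 via (63.6,7.07): [(0, 0) (63.3563, 0) (64.149, 23) (0, 23)]  |A|=1466.3115
3. ⊥bis P1·P2 via (36.395,8.47): [(35.6643, 0) (63.3563, 0) (64.149, 23) (37.6486, 23)]  |A|=623.2141
4. ⊥bis P1·P3 via (62.025,9.34): [(35.6643, 0) (62.9419, 0) (60.6839, 23) (37.6486, 23)]  |A|=578.6002
5. ⊥bis P1·P4 via (29.51,8.675): [(35.6643, 0) (62.9419, 0) (60.6839, 23) (37.6486, 23)]  |A|=578.6002
6. canonical 4-gon: [(35.6643, 0) (62.9419, 0) (60.6839, 23) (37.6486, 23)]
7. shoelace: 578.6002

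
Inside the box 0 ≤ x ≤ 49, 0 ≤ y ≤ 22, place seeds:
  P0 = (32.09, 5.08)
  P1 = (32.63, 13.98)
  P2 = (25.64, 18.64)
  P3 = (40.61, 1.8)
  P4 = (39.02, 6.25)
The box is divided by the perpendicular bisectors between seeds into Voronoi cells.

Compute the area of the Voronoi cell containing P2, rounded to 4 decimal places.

1. box [0,49]×[0,22]: [(0, 0) (49, 0) (49, 22) (0, 22)]
2. ⊥bis P2·P0 via (28.865,11.86): [(0, 0) (3.9314, 0) (49, 21.4375) (49, 22) (0, 22)]  |A|=594.9214
3. ⊥bis P2·P1 via (29.135,16.31): [(0, 0) (3.9314, 0) (24.9161, 9.9817) (32.9283, 22) (0, 22)]  |A|=491.5702
4. ⊥bis P2·P3 via (33.125,10.22): [(0, 0) (3.9314, 0) (24.9161, 9.9817) (32.9283, 22) (0, 22)]  |A|=491.5702
5. ⊥bis P2·P4 via (32.33,12.445): [(0, 0) (3.9314, 0) (24.9161, 9.9817) (32.9283, 22) (0, 22)]  |A|=491.5702
6. canonical 5-gon: [(0, 0) (3.9314, 0) (24.9161, 9.9817) (32.9283, 22) (0, 22)]
7. shoelace: 491.5702

Area of P2's cell: 491.5702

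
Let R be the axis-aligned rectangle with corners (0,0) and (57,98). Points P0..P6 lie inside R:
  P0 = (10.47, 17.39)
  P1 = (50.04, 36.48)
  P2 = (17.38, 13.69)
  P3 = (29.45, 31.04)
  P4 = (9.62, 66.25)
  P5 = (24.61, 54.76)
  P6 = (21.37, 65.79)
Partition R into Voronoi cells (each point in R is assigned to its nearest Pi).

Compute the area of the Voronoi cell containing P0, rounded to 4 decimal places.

Area of P0's cell: 525.1297

1. box [0,57]×[0,98]: [(0, 0) (57, 0) (57, 98) (0, 98)]
2. ⊥bis P0·P1 via (30.255,26.935): [(0, 89.648) (0, 0) (43.2494, 0)]  |A|=1938.611
3. ⊥bis P0·P2 via (13.925,15.54): [(25.4071, 36.9837) (0, 89.648) (0, 0) (5.604, 0)]  |A|=1242.4781
4. ⊥bis P0·P3 via (19.96,24.215): [(19.1633, 25.3228) (0, 51.9689) (0, 0) (5.604, 0)]  |A|=568.9019
5. ⊥bis P0·P4 via (10.045,41.82): [(19.1633, 25.3228) (7.3328, 41.7728) (0, 41.6453) (0, 0) (5.604, 0)]  |A|=531.0513
6. ⊥bis P0·P5 via (17.54,36.075): [(19.1633, 25.3228) (9.1465, 39.2509) (2.6947, 41.6921) (0, 41.6453) (0, 0) (5.604, 0)]  |A|=525.1297
7. ⊥bis P0·P6 via (15.92,41.59): [(19.1633, 25.3228) (9.1465, 39.2509) (2.6947, 41.6921) (0, 41.6453) (0, 0) (5.604, 0)]  |A|=525.1297
8. canonical 6-gon: [(19.1633, 25.3228) (9.1465, 39.2509) (2.6947, 41.6921) (0, 41.6453) (0, 0) (5.604, 0)]
9. shoelace: 525.1297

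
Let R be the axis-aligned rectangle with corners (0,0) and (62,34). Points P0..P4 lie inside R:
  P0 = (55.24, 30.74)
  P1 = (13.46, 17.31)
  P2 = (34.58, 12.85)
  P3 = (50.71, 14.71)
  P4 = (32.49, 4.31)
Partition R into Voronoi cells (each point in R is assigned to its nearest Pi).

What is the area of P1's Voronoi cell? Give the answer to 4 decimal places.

Area of P1's cell: 801.3192

1. box [0,62]×[0,34]: [(0, 0) (62, 0) (62, 34) (0, 34)]
2. ⊥bis P1·P0 via (34.35,24.025): [(0, 0) (42.0727, 0) (31.1436, 34) (0, 34)]  |A|=1244.6773
3. ⊥bis P1·P2 via (24.02,15.08): [(0, 0) (20.8355, 0) (28.0154, 34) (0, 34)]  |A|=830.4655
4. ⊥bis P1·P3 via (32.085,16.01): [(0, 0) (20.8355, 0) (28.0154, 34) (0, 34)]  |A|=830.4655
5. ⊥bis P1·P4 via (22.975,10.81): [(0, 0) (15.5903, 0) (23.1824, 11.1136) (28.0154, 34) (0, 34)]  |A|=801.3192
6. canonical 5-gon: [(0, 0) (15.5903, 0) (23.1824, 11.1136) (28.0154, 34) (0, 34)]
7. shoelace: 801.3192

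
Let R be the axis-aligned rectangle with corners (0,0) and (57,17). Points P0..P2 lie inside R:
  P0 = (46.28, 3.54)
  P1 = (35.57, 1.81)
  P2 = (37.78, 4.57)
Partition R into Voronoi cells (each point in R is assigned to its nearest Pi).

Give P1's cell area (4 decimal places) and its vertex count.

Area of P1's cell: 510.7396 (4 vertices)

1. box [0,57]×[0,17]: [(0, 0) (57, 0) (57, 17) (0, 17)]
2. ⊥bis P1·P0 via (40.925,2.675): [(0, 0) (41.3571, 0) (38.6111, 17) (0, 17)]  |A|=679.7294
3. ⊥bis P1·P2 via (36.675,3.19): [(0, 0) (40.6589, 0) (19.4281, 17) (0, 17)]  |A|=510.7396
4. canonical 4-gon: [(0, 0) (40.6589, 0) (19.4281, 17) (0, 17)]
5. shoelace: 510.7396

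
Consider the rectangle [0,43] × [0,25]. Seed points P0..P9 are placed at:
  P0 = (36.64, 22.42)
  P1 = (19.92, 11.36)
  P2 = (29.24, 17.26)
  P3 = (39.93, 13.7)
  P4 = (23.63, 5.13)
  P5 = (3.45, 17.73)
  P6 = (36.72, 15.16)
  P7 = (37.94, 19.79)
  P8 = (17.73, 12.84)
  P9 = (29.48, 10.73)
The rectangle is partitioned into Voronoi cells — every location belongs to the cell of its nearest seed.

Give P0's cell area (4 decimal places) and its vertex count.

Area of P0's cell: 44.8821 (4 vertices)

1. box [0,43]×[0,25]: [(0, 0) (43, 0) (43, 25) (0, 25)]
2. ⊥bis P0·P1 via (28.28,16.89): [(39.4525, 0) (43, 0) (43, 25) (22.9154, 25)]  |A|=295.4022
3. ⊥bis P0·P2 via (32.94,19.84): [(43, 5.4129) (43, 25) (29.3419, 25)]  |A|=133.7611
4. ⊥bis P0·P3 via (38.285,18.06): [(35.036, 16.8342) (43, 19.8389) (43, 25) (29.3419, 25)]  |A|=76.3162
5. ⊥bis P0·P4 via (30.135,13.775): [(35.036, 16.8342) (43, 19.8389) (43, 25) (29.3419, 25)]  |A|=76.3162
6. ⊥bis P0·P5 via (20.045,20.075): [(35.036, 16.8342) (43, 19.8389) (43, 25) (29.3419, 25)]  |A|=76.3162
7. ⊥bis P0·P6 via (36.68,18.79): [(33.6951, 18.7571) (40.3263, 18.8302) (43, 19.8389) (43, 25) (29.3419, 25)]  |A|=69.8914
8. ⊥bis P0·P7 via (37.29,21.105): [(33.399, 19.1817) (43, 23.9274) (43, 25) (29.3419, 25)]  |A|=44.8821
9. ⊥bis P0·P8 via (27.185,17.63): [(33.399, 19.1817) (43, 23.9274) (43, 25) (29.3419, 25)]  |A|=44.8821
10. ⊥bis P0·P9 via (33.06,16.575): [(33.399, 19.1817) (43, 23.9274) (43, 25) (29.3419, 25)]  |A|=44.8821
11. canonical 4-gon: [(33.399, 19.1817) (43, 23.9274) (43, 25) (29.3419, 25)]
12. shoelace: 44.8821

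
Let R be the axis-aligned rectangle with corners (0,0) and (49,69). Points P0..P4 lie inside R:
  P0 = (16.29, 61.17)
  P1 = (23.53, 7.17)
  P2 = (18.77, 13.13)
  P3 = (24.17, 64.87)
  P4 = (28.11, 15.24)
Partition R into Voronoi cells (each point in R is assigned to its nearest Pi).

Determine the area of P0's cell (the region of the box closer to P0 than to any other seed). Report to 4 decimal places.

1. box [0,49]×[0,69]: [(0, 0) (49, 0) (49, 69) (0, 69)]
2. ⊥bis P0·P1 via (19.91,34.17): [(0, 31.5006) (49, 38.0702) (49, 69) (0, 69)]  |A|=1676.5154
3. ⊥bis P0·P2 via (17.53,37.15): [(0, 36.245) (49, 38.7746) (49, 69) (0, 69)]  |A|=1543.019
4. ⊥bis P0·P3 via (20.23,63.02): [(0, 36.245) (32.0257, 37.8983) (17.4221, 69) (0, 69)]  |A|=795.4293
5. ⊥bis P0·P4 via (22.2,38.205): [(0, 36.245) (18.2437, 37.1868) (30.8379, 40.428) (17.4221, 69) (0, 69)]  |A|=777.5749
6. canonical 5-gon: [(0, 36.245) (18.2437, 37.1868) (30.8379, 40.428) (17.4221, 69) (0, 69)]
7. shoelace: 777.5749

Area of P0's cell: 777.5749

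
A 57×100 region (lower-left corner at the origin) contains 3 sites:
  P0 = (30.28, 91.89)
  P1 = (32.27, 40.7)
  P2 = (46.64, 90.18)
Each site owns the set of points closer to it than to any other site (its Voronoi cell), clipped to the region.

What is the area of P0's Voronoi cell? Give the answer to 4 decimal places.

1. box [0,57]×[0,100]: [(0, 0) (57, 0) (57, 100) (0, 100)]
2. ⊥bis P0·P1 via (31.275,66.295): [(0, 65.0792) (57, 67.2951) (57, 100) (0, 100)]  |A|=1927.334
3. ⊥bis P0·P2 via (38.46,91.035): [(0, 65.0792) (35.8929, 66.4745) (39.3971, 100) (0, 100)]  |A|=1287.1064
4. canonical 4-gon: [(0, 65.0792) (35.8929, 66.4745) (39.3971, 100) (0, 100)]
5. shoelace: 1287.1064

Area of P0's cell: 1287.1064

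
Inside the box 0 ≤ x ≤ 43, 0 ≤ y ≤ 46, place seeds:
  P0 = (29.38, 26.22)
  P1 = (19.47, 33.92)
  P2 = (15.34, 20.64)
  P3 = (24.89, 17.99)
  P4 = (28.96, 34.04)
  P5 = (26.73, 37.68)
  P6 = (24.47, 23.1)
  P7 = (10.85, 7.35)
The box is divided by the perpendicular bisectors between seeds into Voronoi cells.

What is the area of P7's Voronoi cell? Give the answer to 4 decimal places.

Area of P7's cell: 335.9909

1. box [0,43]×[0,46]: [(0, 0) (43, 0) (43, 46) (0, 46)]
2. ⊥bis P7·P0 via (20.115,16.785): [(0, 36.5376) (0, 0) (37.208, 0)]  |A|=679.7446
3. ⊥bis P7·P1 via (15.16,20.635): [(16.7047, 20.1339) (0, 25.5533) (0, 0) (37.208, 0)]  |A|=588.0002
4. ⊥bis P7·P2 via (13.095,13.995): [(28.1284, 8.916) (0, 18.4191) (0, 0) (37.208, 0)]  |A|=424.9232
5. ⊥bis P7·P3 via (17.87,12.67): [(18.1636, 12.2826) (0, 18.4191) (0, 0) (27.4718, 0)]  |A|=335.9909
6. ⊥bis P7·P4 via (19.905,20.695): [(18.1636, 12.2826) (0, 18.4191) (0, 0) (27.4718, 0)]  |A|=335.9909
7. ⊥bis P7·P5 via (18.79,22.515): [(18.1636, 12.2826) (0, 18.4191) (0, 0) (27.4718, 0)]  |A|=335.9909
8. ⊥bis P7·P6 via (17.66,15.225): [(18.1636, 12.2826) (0, 18.4191) (0, 0) (27.4718, 0)]  |A|=335.9909
9. canonical 4-gon: [(18.1636, 12.2826) (0, 18.4191) (0, 0) (27.4718, 0)]
10. shoelace: 335.9909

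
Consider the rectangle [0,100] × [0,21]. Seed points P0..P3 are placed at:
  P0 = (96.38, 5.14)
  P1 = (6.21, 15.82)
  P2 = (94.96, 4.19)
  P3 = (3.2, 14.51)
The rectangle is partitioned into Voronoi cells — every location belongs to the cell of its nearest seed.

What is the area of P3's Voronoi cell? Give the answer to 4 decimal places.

Area of P3's cell: 141.4409

1. box [0,100]×[0,21]: [(0, 0) (100, 0) (100, 21) (0, 21)]
2. ⊥bis P3·P0 via (49.79,9.825): [(0, 0) (48.802, 0) (50.9137, 21) (0, 21)]  |A|=1047.0154
3. ⊥bis P3·P1 via (4.705,15.165): [(0, 0) (11.305, 0) (2.1655, 21) (0, 21)]  |A|=141.4409
4. ⊥bis P3·P2 via (49.08,9.35): [(0, 0) (11.305, 0) (2.1655, 21) (0, 21)]  |A|=141.4409
5. canonical 4-gon: [(0, 0) (11.305, 0) (2.1655, 21) (0, 21)]
6. shoelace: 141.4409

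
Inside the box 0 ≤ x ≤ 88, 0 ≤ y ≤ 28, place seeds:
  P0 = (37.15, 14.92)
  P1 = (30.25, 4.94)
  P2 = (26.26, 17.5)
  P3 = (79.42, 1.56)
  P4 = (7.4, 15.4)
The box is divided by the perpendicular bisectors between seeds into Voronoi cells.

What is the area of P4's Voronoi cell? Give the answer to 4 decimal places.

1. box [0,88]×[0,28]: [(0, 0) (88, 0) (88, 28) (0, 28)]
2. ⊥bis P4·P0 via (22.275,15.16): [(0, 0) (22.0304, 0) (22.4822, 28) (0, 28)]  |A|=623.176
3. ⊥bis P4·P1 via (18.825,10.17): [(0, 0) (14.1695, 0) (22.3176, 17.7996) (22.4822, 28) (0, 28)]  |A|=553.2155
4. ⊥bis P4·P2 via (16.83,16.45): [(0, 0) (14.1695, 0) (17.7828, 7.8932) (15.5439, 28) (0, 28)]  |A|=461.1496
5. ⊥bis P4·P3 via (43.41,8.48): [(0, 0) (14.1695, 0) (17.7828, 7.8932) (15.5439, 28) (0, 28)]  |A|=461.1496
6. canonical 5-gon: [(0, 0) (14.1695, 0) (17.7828, 7.8932) (15.5439, 28) (0, 28)]
7. shoelace: 461.1496

Area of P4's cell: 461.1496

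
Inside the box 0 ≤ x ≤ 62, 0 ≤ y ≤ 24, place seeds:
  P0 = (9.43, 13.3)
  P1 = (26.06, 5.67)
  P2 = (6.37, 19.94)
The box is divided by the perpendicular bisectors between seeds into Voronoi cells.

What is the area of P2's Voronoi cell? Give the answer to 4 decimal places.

Area of P2's cell: 131.7747

1. box [0,62]×[0,24]: [(0, 0) (62, 0) (62, 24) (0, 24)]
2. ⊥bis P2·P0 via (7.9,16.62): [(0, 12.9793) (23.9141, 24) (0, 24)]  |A|=131.7747
3. ⊥bis P2·P1 via (16.215,12.805): [(0, 12.9793) (23.9141, 24) (0, 24)]  |A|=131.7747
4. canonical 3-gon: [(0, 12.9793) (23.9141, 24) (0, 24)]
5. shoelace: 131.7747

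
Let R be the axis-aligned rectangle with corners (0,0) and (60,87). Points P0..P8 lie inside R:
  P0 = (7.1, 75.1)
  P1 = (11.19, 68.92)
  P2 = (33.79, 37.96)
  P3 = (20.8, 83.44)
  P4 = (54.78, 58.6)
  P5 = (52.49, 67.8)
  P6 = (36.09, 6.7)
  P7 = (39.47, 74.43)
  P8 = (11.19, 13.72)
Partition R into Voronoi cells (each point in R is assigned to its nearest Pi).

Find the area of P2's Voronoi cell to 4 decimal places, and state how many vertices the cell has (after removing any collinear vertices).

Area of P2's cell: 1193.1998 (6 vertices)

1. box [0,60]×[0,87]: [(0, 0) (60, 0) (60, 87) (0, 87)]
2. ⊥bis P2·P0 via (20.445,56.53): [(0, 41.8376) (0, 0) (60, 0) (60, 84.9555)]  |A|=3803.7918
3. ⊥bis P2·P1 via (22.49,53.44): [(0, 37.0229) (0, 0) (60, 0) (60, 80.8213)]  |A|=3535.3264
4. ⊥bis P2·P3 via (27.295,60.7): [(35.7398, 63.112) (0, 37.0229) (0, 0) (60, 0) (60, 70.0412)]  |A|=3404.5622
5. ⊥bis P2·P4 via (44.285,48.28): [(32.224, 60.5455) (0, 37.0229) (0, 0) (60, 0) (60, 32.2985)]  |A|=2861.4409
6. ⊥bis P2·P5 via (43.14,52.88): [(34.3372, 58.3965) (31.616, 60.1018) (0, 37.0229) (0, 0) (60, 0) (60, 32.2985)]  |A|=2860.3187
7. ⊥bis P2·P6 via (34.94,22.33): [(34.3372, 58.3965) (31.616, 60.1018) (0, 37.0229) (0, 19.7592) (60, 24.1738) (60, 32.2985)]  |A|=1542.3268
8. ⊥bis P2·P7 via (36.63,56.195): [(36.4788, 56.2185) (28.0868, 57.5255) (0, 37.0229) (0, 19.7592) (60, 24.1738) (60, 32.2985)]  |A|=1528.0734
9. ⊥bis P2·P8 via (22.49,25.84): [(36.4788, 56.2185) (28.0868, 57.5255) (5.8867, 41.32) (26.89, 21.7377) (60, 24.1738) (60, 32.2985)]  |A|=1193.1998
10. canonical 6-gon: [(36.4788, 56.2185) (28.0868, 57.5255) (5.8867, 41.32) (26.89, 21.7377) (60, 24.1738) (60, 32.2985)]
11. shoelace: 1193.1998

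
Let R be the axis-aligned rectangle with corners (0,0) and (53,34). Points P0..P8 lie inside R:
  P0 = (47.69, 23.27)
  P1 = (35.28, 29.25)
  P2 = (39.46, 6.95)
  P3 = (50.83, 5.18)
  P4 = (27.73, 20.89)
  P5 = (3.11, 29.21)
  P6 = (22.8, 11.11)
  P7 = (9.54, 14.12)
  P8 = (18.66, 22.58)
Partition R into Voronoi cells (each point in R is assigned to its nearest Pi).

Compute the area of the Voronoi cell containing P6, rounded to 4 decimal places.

1. box [0,53]×[0,34]: [(0, 0) (53, 0) (53, 34) (0, 34)]
2. ⊥bis P6·P0 via (35.245,17.19): [(0, 0) (43.6432, 0) (27.0325, 34) (0, 34)]  |A|=1201.486
3. ⊥bis P6·P1 via (29.04,20.18): [(0, 0) (43.6432, 0) (36.1862, 15.2636) (8.9523, 34) (0, 34)]  |A|=1032.1068
4. ⊥bis P6·P2 via (31.13,9.03): [(0, 0) (28.8752, 0) (33.1996, 17.3183) (8.9523, 34) (0, 34)]  |A|=889.0971
5. ⊥bis P6·P3 via (36.815,8.145): [(0, 0) (28.8752, 0) (33.1996, 17.3183) (8.9523, 34) (0, 34)]  |A|=889.0971
6. ⊥bis P6·P4 via (25.265,16): [(0, 28.7358) (0, 0) (28.8752, 0) (32.0201, 12.5948)]  |A|=641.9014
7. ⊥bis P6·P5 via (12.955,20.16): [(14.2398, 21.5577) (0, 6.067) (0, 0) (28.8752, 0) (32.0201, 12.5948)]  |A|=480.5011
8. ⊥bis P6·P7 via (16.17,12.615): [(17.7934, 19.7664) (13.3064, 0) (28.8752, 0) (32.0201, 12.5948)]  |A|=254.7382
9. ⊥bis P6·P8 via (20.73,16.845): [(22.3959, 17.4463) (16.8089, 15.4297) (13.3064, 0) (28.8752, 0) (32.0201, 12.5948)]  |A|=243.6164
10. canonical 5-gon: [(22.3959, 17.4463) (16.8089, 15.4297) (13.3064, 0) (28.8752, 0) (32.0201, 12.5948)]
11. shoelace: 243.6164

Area of P6's cell: 243.6164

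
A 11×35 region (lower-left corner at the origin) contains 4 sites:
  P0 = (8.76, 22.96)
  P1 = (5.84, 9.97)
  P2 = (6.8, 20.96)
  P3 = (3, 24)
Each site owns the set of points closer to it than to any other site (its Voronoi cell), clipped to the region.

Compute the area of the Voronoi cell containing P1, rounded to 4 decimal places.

Area of P1's cell: 170.9029

1. box [0,11]×[0,35]: [(0, 0) (11, 0) (11, 35) (0, 35)]
2. ⊥bis P1·P0 via (7.3,16.465): [(0, 18.106) (0, 0) (11, 0) (11, 15.6333)]  |A|=185.5658
3. ⊥bis P1·P2 via (6.32,15.465): [(0, 16.0171) (0, 0) (11, 0) (11, 15.0562)]  |A|=170.9029
4. ⊥bis P1·P3 via (4.42,16.985): [(0, 16.0171) (0, 0) (11, 0) (11, 15.0562)]  |A|=170.9029
5. canonical 4-gon: [(0, 16.0171) (0, 0) (11, 0) (11, 15.0562)]
6. shoelace: 170.9029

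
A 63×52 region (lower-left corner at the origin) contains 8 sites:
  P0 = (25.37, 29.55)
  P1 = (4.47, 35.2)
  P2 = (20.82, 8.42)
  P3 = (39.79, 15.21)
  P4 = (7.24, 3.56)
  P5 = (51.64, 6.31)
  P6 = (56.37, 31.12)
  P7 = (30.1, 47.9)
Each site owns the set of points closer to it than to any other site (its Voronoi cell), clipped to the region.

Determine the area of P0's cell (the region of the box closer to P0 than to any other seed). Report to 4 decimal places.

1. box [0,63]×[0,52]: [(0, 0) (63, 0) (63, 52) (0, 52)]
2. ⊥bis P0·P1 via (14.92,32.375): [(6.1679, 0) (63, 0) (63, 52) (20.2253, 52)]  |A|=2589.776
3. ⊥bis P0·P2 via (23.095,18.985): [(11.949, 21.3851) (63, 10.3921) (63, 52) (20.2253, 52)]  |A|=1716.8325
4. ⊥bis P0·P3 via (32.58,22.38): [(11.949, 21.3851) (28.1264, 17.9016) (62.0357, 52) (20.2253, 52)]  |A|=974.8833
5. ⊥bis P0·P4 via (16.305,16.555): [(11.949, 21.3851) (28.1264, 17.9016) (62.0357, 52) (20.2253, 52)]  |A|=974.8833
6. ⊥bis P0·P5 via (38.505,17.93): [(11.949, 21.3851) (28.1264, 17.9016) (62.0357, 52) (20.2253, 52)]  |A|=974.8833
7. ⊥bis P0·P6 via (40.87,30.335): [(11.949, 21.3851) (28.1264, 17.9016) (40.8516, 30.6978) (39.7728, 52) (20.2253, 52)]  |A|=737.7586
8. ⊥bis P0·P7 via (27.735,38.725): [(17.3596, 41.3994) (11.949, 21.3851) (28.1264, 17.9016) (40.8516, 30.6978) (40.6132, 35.4054)]  |A|=443.7287
9. canonical 5-gon: [(17.3596, 41.3994) (11.949, 21.3851) (28.1264, 17.9016) (40.8516, 30.6978) (40.6132, 35.4054)]
10. shoelace: 443.7287

Area of P0's cell: 443.7287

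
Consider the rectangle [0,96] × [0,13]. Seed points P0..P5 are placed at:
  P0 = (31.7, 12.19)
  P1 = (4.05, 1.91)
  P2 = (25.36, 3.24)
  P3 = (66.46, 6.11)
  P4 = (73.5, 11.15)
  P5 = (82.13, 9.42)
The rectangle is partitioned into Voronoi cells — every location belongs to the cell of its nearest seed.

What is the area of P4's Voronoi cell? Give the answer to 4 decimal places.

1. box [0,96]×[0,13]: [(0, 0) (96, 0) (96, 13) (0, 13)]
2. ⊥bis P4·P0 via (52.6,11.67): [(52.3096, 0) (96, 0) (96, 13) (52.6331, 13)]  |A|=565.8722
3. ⊥bis P4·P1 via (38.775,6.53): [(52.3096, 0) (96, 0) (96, 13) (52.6331, 13)]  |A|=565.8722
4. ⊥bis P4·P2 via (49.43,7.195): [(52.3096, 0) (96, 0) (96, 13) (52.6331, 13)]  |A|=565.8722
5. ⊥bis P4·P3 via (69.98,8.63): [(76.1583, 0) (96, 0) (96, 13) (66.8515, 13)]  |A|=318.4365
6. ⊥bis P4·P5 via (77.815,10.285): [(75.8418, 0.442) (78.3593, 13) (66.8515, 13)]  |A|=72.2572
7. canonical 3-gon: [(75.8418, 0.442) (78.3593, 13) (66.8515, 13)]
8. shoelace: 72.2572

Area of P4's cell: 72.2572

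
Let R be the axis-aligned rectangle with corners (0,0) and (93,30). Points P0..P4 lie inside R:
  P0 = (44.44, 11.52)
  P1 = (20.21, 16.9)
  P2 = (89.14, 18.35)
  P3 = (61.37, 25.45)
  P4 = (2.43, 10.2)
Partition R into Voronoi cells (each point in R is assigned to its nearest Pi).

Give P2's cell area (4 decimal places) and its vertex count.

Area of P2's cell: 585.2740 (4 vertices)

1. box [0,93]×[0,30]: [(0, 0) (93, 0) (93, 30) (0, 30)]
2. ⊥bis P2·P0 via (66.79,14.935): [(69.072, 0) (93, 0) (93, 30) (64.4881, 30)]  |A|=786.598
3. ⊥bis P2·P1 via (54.675,17.625): [(69.072, 0) (93, 0) (93, 30) (64.4881, 30)]  |A|=786.598
4. ⊥bis P2·P3 via (75.255,21.9): [(69.6558, 0) (93, 0) (93, 30) (77.3259, 30)]  |A|=585.274
5. ⊥bis P2·P4 via (45.785,14.275): [(69.6558, 0) (93, 0) (93, 30) (77.3259, 30)]  |A|=585.274
6. canonical 4-gon: [(69.6558, 0) (93, 0) (93, 30) (77.3259, 30)]
7. shoelace: 585.274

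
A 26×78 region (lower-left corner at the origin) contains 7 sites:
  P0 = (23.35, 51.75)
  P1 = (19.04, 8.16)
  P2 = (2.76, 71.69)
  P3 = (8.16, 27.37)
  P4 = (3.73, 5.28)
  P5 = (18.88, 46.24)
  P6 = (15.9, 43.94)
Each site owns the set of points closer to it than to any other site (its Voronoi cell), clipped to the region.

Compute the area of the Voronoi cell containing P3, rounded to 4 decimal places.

1. box [0,26]×[0,78]: [(0, 0) (26, 0) (26, 78) (0, 78)]
2. ⊥bis P3·P0 via (15.755,39.56): [(0, 49.3762) (0, 0) (26, 0) (26, 33.1768)]  |A|=1073.1892
3. ⊥bis P3·P1 via (13.6,17.765): [(0, 49.3762) (0, 10.0623) (26, 24.788) (26, 33.1768)]  |A|=620.1346
4. ⊥bis P3·P2 via (5.46,49.53): [(0.6866, 48.9484) (0, 48.8647) (0, 10.0623) (26, 24.788) (26, 33.1768)]  |A|=619.959
5. ⊥bis P3·P4 via (5.945,16.325): [(0.6866, 48.9484) (0, 48.8647) (0, 17.5172) (9.7206, 15.5678) (26, 24.788) (26, 33.1768)]  |A|=583.726
6. ⊥bis P3·P5 via (13.52,36.805): [(0, 44.4857) (0, 17.5172) (9.7206, 15.5678) (26, 24.788) (26, 29.7151)]  |A|=475.323
7. ⊥bis P3·P6 via (12.03,35.655): [(0, 41.2743) (0, 17.5172) (9.7206, 15.5678) (26, 24.788) (26, 29.1295)]  |A|=425.9619
8. canonical 5-gon: [(0, 41.2743) (0, 17.5172) (9.7206, 15.5678) (26, 24.788) (26, 29.1295)]
9. shoelace: 425.9619

Area of P3's cell: 425.9619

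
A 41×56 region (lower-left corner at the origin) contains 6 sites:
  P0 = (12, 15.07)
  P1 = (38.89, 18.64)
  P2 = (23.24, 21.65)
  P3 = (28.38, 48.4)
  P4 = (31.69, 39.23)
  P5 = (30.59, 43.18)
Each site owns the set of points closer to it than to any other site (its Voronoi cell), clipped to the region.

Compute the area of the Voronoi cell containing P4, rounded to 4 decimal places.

Area of P4's cell: 234.4079

1. box [0,41]×[0,56]: [(0, 0) (41, 0) (41, 56) (0, 56)]
2. ⊥bis P4·P0 via (21.845,27.15): [(0, 44.9533) (41, 11.539) (41, 56) (0, 56)]  |A|=1137.9077
3. ⊥bis P4·P1 via (35.29,28.935): [(0, 44.9533) (24.3492, 25.1092) (41, 30.9317) (41, 56) (0, 56)]  |A|=976.4552
4. ⊥bis P4·P2 via (27.465,30.44): [(0, 44.9533) (3.9243, 41.7551) (32.5729, 27.9849) (41, 30.9317) (41, 56) (0, 56)]  |A|=878.6419
5. ⊥bis P4·P3 via (30.035,43.815): [(12.6753, 37.5488) (32.5729, 27.9849) (41, 30.9317) (41, 47.7729)]  |A|=308.1277
6. ⊥bis P4·P5 via (31.14,41.205): [(14.6326, 36.608) (32.5729, 27.9849) (41, 30.9317) (41, 43.9508)]  |A|=234.4079
7. canonical 4-gon: [(14.6326, 36.608) (32.5729, 27.9849) (41, 30.9317) (41, 43.9508)]
8. shoelace: 234.4079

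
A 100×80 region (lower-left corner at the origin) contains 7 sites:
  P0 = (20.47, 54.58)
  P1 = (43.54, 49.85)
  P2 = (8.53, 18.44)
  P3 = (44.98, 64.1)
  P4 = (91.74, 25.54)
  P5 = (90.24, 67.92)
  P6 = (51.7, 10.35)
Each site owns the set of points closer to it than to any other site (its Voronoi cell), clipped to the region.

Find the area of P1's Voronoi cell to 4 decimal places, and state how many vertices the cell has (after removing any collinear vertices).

1. box [0,100]×[0,80]: [(0, 0) (100, 0) (100, 80) (0, 80)]
2. ⊥bis P1·P0 via (32.005,52.215): [(21.2995, 0) (100, 0) (100, 80) (37.7017, 80)]  |A|=5639.9535
3. ⊥bis P1·P2 via (26.035,34.145): [(27.8788, 32.0899) (56.6689, 0) (100, 0) (100, 80) (37.7017, 80)]  |A|=5072.4519
4. ⊥bis P1·P3 via (44.26,56.975): [(33.2099, 58.0916) (27.8788, 32.0899) (56.6689, 0) (100, 0) (100, 51.3423)]  |A|=3433.0006
5. ⊥bis P1·P4 via (67.64,37.695): [(75.7586, 53.792) (33.2099, 58.0916) (27.8788, 32.0899) (51.5218, 5.7371)]  |A|=1452.0676
6. ⊥bis P1·P5 via (66.89,58.885): [(71.8553, 46.0527) (68.58, 54.5174) (33.2099, 58.0916) (27.8788, 32.0899) (51.5218, 5.7371)]  |A|=1422.8733
7. ⊥bis P1·P6 via (47.62,30.1): [(65.6924, 33.8334) (71.8553, 46.0527) (68.58, 54.5174) (33.2099, 58.0916) (27.8788, 32.0899) (32.4717, 26.9706)]  |A|=1004.8074
8. canonical 6-gon: [(65.6924, 33.8334) (71.8553, 46.0527) (68.58, 54.5174) (33.2099, 58.0916) (27.8788, 32.0899) (32.4717, 26.9706)]
9. shoelace: 1004.8074

Area of P1's cell: 1004.8074 (6 vertices)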